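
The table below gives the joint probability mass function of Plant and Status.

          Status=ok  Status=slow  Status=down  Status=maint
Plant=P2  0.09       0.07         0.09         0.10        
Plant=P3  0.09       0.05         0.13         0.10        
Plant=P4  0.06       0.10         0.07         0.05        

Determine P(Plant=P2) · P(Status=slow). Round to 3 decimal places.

P(Plant=P2) = 0.09 + 0.07 + 0.09 + 0.10 = 0.35.
P(Status=slow) = 0.07 + 0.05 + 0.10 = 0.22.
Product: 0.35 × 0.22 = 0.077.

0.077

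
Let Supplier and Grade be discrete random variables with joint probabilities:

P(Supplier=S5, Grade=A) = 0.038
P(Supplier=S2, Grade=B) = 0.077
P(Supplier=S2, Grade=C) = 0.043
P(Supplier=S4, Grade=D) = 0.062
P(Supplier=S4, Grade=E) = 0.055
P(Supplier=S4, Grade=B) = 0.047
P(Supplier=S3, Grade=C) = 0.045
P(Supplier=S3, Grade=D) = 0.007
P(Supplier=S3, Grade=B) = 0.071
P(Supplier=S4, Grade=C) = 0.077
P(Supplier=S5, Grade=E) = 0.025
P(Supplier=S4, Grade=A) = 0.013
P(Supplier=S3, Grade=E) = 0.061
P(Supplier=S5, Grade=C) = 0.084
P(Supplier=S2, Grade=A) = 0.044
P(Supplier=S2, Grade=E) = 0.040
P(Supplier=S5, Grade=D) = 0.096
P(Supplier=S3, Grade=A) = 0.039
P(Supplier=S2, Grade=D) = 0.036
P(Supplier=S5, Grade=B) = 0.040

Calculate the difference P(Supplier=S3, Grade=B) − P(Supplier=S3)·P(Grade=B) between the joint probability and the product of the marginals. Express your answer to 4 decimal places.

P(Supplier=S3) = 0.039 + 0.071 + 0.045 + 0.007 + 0.061 = 0.223.
P(Grade=B) = 0.077 + 0.071 + 0.047 + 0.040 = 0.235.
P(Supplier=S3, Grade=B) − P(Supplier=S3)P(Grade=B) = 0.071 − 0.223×0.235 = 0.0186.

0.0186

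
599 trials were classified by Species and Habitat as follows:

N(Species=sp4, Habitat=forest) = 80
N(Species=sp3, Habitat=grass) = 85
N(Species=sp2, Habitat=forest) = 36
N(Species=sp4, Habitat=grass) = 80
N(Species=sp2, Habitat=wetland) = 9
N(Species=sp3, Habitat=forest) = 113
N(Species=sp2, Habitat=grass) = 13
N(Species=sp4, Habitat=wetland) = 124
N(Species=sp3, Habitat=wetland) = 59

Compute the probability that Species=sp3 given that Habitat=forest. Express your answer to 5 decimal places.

Total with Habitat=forest: 36 + 113 + 80 = 229.
P(Species=sp3 | Habitat=forest) = 113/229 = 0.49345.

0.49345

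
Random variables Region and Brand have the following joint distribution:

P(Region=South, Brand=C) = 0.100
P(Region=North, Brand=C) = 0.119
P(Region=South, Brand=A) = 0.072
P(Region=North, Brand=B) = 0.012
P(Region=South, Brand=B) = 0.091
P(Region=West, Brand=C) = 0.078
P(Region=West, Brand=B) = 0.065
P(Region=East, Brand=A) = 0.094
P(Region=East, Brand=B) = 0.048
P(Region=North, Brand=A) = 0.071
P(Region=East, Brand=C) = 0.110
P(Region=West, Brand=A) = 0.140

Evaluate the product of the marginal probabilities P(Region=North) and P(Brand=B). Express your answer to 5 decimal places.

P(Region=North) = 0.071 + 0.012 + 0.119 = 0.202.
P(Brand=B) = 0.012 + 0.091 + 0.048 + 0.065 = 0.216.
Product: 0.202 × 0.216 = 0.04363.

0.04363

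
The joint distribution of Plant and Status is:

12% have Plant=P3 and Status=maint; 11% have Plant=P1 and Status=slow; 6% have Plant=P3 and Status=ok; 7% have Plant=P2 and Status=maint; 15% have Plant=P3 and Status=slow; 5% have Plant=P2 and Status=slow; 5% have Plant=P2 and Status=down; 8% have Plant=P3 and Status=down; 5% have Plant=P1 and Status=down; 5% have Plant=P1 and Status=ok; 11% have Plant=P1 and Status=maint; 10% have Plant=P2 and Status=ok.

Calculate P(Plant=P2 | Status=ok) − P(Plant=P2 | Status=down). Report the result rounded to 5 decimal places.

0.19841

P(Status=ok) = 0.05 + 0.10 + 0.06 = 0.21; P(Plant=P2 | Status=ok) = 0.10/0.21 = 0.476190.
P(Status=down) = 0.05 + 0.05 + 0.08 = 0.18; P(Plant=P2 | Status=down) = 0.05/0.18 = 0.277778.
Difference = 0.19841.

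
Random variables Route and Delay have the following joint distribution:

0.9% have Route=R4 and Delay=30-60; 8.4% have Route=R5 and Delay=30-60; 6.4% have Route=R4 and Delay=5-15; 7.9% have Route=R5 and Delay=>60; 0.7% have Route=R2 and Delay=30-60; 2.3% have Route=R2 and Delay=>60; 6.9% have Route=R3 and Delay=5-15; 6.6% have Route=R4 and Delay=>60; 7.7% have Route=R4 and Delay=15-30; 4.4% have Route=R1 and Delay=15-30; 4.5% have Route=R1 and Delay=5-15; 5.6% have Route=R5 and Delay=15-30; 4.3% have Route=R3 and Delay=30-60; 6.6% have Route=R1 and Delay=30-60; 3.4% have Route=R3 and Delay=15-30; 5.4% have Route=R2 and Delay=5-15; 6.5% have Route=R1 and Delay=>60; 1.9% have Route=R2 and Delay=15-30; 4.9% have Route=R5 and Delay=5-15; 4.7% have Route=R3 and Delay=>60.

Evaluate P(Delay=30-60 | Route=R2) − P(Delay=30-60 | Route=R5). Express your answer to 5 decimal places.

P(Route=R2) = 0.054 + 0.019 + 0.007 + 0.023 = 0.103; P(Delay=30-60 | Route=R2) = 0.007/0.103 = 0.067961.
P(Route=R5) = 0.049 + 0.056 + 0.084 + 0.079 = 0.268; P(Delay=30-60 | Route=R5) = 0.084/0.268 = 0.313433.
Difference = -0.24547.

-0.24547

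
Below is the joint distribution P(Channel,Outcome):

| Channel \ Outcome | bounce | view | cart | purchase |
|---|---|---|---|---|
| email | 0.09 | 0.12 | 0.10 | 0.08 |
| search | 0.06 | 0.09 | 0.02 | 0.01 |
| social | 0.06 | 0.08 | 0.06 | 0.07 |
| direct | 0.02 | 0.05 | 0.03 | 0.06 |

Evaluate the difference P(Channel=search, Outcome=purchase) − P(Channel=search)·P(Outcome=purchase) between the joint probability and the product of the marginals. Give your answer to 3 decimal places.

P(Channel=search) = 0.06 + 0.09 + 0.02 + 0.01 = 0.18.
P(Outcome=purchase) = 0.08 + 0.01 + 0.07 + 0.06 = 0.22.
P(Channel=search, Outcome=purchase) − P(Channel=search)P(Outcome=purchase) = 0.01 − 0.18×0.22 = -0.030.

-0.030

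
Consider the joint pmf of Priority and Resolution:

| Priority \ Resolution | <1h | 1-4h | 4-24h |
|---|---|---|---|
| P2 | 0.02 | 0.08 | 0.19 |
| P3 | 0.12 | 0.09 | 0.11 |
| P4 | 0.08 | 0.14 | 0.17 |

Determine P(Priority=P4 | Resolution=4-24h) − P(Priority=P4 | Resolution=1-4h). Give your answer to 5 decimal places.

P(Resolution=4-24h) = 0.19 + 0.11 + 0.17 = 0.47; P(Priority=P4 | Resolution=4-24h) = 0.17/0.47 = 0.361702.
P(Resolution=1-4h) = 0.08 + 0.09 + 0.14 = 0.31; P(Priority=P4 | Resolution=1-4h) = 0.14/0.31 = 0.451613.
Difference = -0.08991.

-0.08991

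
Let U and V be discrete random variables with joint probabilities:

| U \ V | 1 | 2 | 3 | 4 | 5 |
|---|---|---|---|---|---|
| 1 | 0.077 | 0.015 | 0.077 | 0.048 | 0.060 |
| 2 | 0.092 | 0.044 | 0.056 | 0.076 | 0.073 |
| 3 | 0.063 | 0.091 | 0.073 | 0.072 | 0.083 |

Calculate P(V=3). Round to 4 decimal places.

0.2060

P(V=3) = 0.077 + 0.056 + 0.073 = 0.206.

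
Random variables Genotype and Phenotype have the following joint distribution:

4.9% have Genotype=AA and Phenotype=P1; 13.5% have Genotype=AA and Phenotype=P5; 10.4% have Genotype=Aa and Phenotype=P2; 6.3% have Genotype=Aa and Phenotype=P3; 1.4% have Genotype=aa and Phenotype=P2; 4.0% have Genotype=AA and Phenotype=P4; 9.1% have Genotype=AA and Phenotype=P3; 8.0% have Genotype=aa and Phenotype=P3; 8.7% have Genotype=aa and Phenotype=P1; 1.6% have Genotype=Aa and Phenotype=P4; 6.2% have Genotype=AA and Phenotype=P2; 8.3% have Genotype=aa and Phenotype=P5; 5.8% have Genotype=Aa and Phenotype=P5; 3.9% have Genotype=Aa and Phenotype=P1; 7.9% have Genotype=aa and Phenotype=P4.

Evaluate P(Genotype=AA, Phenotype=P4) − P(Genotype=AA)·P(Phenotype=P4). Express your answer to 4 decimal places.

P(Genotype=AA) = 0.049 + 0.062 + 0.091 + 0.040 + 0.135 = 0.377.
P(Phenotype=P4) = 0.040 + 0.016 + 0.079 = 0.135.
P(Genotype=AA, Phenotype=P4) − P(Genotype=AA)P(Phenotype=P4) = 0.040 − 0.377×0.135 = -0.0109.

-0.0109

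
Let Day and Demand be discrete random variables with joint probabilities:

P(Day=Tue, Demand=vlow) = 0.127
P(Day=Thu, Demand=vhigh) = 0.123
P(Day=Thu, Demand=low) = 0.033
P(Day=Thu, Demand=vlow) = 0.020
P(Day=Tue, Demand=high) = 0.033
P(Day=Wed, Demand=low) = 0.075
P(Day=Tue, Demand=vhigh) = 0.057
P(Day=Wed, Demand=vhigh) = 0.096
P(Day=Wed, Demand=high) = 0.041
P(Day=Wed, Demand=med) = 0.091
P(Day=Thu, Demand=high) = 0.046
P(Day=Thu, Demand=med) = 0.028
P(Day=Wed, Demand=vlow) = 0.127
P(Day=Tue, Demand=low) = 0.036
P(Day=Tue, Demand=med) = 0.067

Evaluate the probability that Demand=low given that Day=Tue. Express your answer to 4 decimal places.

P(Day=Tue) = 0.127 + 0.036 + 0.067 + 0.033 + 0.057 = 0.320.
P(Demand=low | Day=Tue) = 0.036/0.320 = 0.1125.

0.1125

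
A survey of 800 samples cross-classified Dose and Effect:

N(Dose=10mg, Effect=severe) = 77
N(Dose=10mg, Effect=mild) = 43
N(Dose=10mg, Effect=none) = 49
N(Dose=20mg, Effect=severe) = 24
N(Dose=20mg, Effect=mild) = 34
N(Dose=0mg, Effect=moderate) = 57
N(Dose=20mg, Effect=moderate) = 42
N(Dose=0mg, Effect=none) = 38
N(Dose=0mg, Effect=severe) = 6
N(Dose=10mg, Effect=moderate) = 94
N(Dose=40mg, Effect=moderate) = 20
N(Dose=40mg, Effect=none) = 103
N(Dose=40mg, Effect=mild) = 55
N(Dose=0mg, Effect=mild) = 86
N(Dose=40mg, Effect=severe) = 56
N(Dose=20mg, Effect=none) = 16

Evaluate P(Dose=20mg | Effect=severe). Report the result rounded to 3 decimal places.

Total with Effect=severe: 6 + 77 + 24 + 56 = 163.
P(Dose=20mg | Effect=severe) = 24/163 = 0.147.

0.147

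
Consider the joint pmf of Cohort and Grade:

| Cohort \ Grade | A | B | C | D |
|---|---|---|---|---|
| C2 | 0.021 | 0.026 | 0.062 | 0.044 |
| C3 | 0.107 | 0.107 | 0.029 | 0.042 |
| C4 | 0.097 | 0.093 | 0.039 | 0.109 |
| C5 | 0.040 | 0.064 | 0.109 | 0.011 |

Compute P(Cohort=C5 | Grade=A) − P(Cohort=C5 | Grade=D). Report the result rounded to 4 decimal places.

0.0975

P(Grade=A) = 0.021 + 0.107 + 0.097 + 0.040 = 0.265; P(Cohort=C5 | Grade=A) = 0.040/0.265 = 0.15094.
P(Grade=D) = 0.044 + 0.042 + 0.109 + 0.011 = 0.206; P(Cohort=C5 | Grade=D) = 0.011/0.206 = 0.05340.
Difference = 0.0975.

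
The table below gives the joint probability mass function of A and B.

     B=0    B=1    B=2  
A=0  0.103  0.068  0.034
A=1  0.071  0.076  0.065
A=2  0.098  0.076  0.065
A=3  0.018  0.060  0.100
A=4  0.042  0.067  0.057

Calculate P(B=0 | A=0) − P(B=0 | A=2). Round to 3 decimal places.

0.092

P(A=0) = 0.103 + 0.068 + 0.034 = 0.205; P(B=0 | A=0) = 0.103/0.205 = 0.5024.
P(A=2) = 0.098 + 0.076 + 0.065 = 0.239; P(B=0 | A=2) = 0.098/0.239 = 0.4100.
Difference = 0.092.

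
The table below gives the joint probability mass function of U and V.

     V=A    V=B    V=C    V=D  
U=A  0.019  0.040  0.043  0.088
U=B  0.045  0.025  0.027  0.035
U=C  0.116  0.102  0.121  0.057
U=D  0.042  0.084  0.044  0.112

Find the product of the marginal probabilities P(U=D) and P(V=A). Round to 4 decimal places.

0.0626

P(U=D) = 0.042 + 0.084 + 0.044 + 0.112 = 0.282.
P(V=A) = 0.019 + 0.045 + 0.116 + 0.042 = 0.222.
Product: 0.282 × 0.222 = 0.0626.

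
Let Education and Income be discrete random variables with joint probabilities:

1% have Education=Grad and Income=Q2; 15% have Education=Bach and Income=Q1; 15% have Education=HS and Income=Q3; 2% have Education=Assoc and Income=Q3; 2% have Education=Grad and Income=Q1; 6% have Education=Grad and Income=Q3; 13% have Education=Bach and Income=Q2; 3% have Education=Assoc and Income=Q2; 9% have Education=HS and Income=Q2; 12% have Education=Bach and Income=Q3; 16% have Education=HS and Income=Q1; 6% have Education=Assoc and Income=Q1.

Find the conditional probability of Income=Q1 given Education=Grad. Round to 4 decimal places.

0.2222

P(Education=Grad) = 0.02 + 0.01 + 0.06 = 0.09.
P(Income=Q1 | Education=Grad) = 0.02/0.09 = 0.2222.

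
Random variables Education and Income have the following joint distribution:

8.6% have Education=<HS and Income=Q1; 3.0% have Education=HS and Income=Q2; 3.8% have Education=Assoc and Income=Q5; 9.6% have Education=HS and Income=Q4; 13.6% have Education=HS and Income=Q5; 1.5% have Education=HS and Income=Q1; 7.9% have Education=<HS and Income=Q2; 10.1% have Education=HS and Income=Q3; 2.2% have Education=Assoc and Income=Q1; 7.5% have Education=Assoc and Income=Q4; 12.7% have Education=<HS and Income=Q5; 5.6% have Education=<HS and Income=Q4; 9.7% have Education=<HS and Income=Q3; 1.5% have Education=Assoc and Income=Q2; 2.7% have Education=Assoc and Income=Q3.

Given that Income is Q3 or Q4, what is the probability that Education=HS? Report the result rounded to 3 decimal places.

0.436

P(Income=Q3) = 0.097 + 0.101 + 0.027 = 0.225.
P(Income=Q4) = 0.056 + 0.096 + 0.075 = 0.227.
P(Income ∈ {Q3, Q4}) = 0.225 + 0.227 = 0.452; P(Education=HS, Income ∈ {Q3, Q4}) = 0.101 + 0.096 = 0.197.
P(Education=HS | Income ∈ {Q3, Q4}) = 0.197/0.452 = 0.436.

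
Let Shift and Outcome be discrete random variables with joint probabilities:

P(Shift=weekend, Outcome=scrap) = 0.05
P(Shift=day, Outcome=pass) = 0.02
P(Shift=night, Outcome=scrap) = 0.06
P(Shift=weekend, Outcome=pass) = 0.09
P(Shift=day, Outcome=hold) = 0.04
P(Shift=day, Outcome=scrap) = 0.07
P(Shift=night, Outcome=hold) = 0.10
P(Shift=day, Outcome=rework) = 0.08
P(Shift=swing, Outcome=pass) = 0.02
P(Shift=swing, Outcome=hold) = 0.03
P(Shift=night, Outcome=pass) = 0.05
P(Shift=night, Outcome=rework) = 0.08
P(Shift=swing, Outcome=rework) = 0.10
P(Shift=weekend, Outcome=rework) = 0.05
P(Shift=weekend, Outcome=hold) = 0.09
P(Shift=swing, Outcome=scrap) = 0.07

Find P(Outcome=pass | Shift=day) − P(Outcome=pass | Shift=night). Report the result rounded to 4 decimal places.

-0.0772

P(Shift=day) = 0.02 + 0.08 + 0.07 + 0.04 = 0.21; P(Outcome=pass | Shift=day) = 0.02/0.21 = 0.09524.
P(Shift=night) = 0.05 + 0.08 + 0.06 + 0.10 = 0.29; P(Outcome=pass | Shift=night) = 0.05/0.29 = 0.17241.
Difference = -0.0772.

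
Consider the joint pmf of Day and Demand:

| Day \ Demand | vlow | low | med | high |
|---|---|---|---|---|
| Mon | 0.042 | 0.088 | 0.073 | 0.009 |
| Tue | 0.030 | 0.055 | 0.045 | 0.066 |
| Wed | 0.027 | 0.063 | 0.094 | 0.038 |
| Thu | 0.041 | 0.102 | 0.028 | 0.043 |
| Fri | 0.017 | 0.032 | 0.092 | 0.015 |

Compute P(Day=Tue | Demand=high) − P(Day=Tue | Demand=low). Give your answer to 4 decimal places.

0.2242

P(Demand=high) = 0.009 + 0.066 + 0.038 + 0.043 + 0.015 = 0.171; P(Day=Tue | Demand=high) = 0.066/0.171 = 0.38596.
P(Demand=low) = 0.088 + 0.055 + 0.063 + 0.102 + 0.032 = 0.340; P(Day=Tue | Demand=low) = 0.055/0.340 = 0.16176.
Difference = 0.2242.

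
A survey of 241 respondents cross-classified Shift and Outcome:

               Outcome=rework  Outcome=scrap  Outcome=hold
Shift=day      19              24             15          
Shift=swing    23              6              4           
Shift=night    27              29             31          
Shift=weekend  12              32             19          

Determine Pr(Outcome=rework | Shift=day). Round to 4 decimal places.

0.3276

Total with Shift=day: 19 + 24 + 15 = 58.
P(Outcome=rework | Shift=day) = 19/58 = 0.3276.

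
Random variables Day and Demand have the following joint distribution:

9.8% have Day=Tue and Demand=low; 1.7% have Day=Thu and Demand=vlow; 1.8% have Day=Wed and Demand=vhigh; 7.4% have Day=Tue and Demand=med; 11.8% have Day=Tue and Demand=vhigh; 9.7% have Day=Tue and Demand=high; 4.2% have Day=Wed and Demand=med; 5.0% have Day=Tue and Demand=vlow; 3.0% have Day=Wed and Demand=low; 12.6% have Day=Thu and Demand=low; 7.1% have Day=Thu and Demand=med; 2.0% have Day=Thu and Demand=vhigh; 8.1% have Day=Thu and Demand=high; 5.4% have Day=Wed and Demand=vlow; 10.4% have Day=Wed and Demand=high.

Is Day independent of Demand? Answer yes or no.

no

P(Day=Tue) = 0.437 and P(Demand=vhigh) = 0.156, so their product is 0.06817, but P(Day=Tue, Demand=vhigh) = 0.118. Since these differ, Day and Demand are not independent.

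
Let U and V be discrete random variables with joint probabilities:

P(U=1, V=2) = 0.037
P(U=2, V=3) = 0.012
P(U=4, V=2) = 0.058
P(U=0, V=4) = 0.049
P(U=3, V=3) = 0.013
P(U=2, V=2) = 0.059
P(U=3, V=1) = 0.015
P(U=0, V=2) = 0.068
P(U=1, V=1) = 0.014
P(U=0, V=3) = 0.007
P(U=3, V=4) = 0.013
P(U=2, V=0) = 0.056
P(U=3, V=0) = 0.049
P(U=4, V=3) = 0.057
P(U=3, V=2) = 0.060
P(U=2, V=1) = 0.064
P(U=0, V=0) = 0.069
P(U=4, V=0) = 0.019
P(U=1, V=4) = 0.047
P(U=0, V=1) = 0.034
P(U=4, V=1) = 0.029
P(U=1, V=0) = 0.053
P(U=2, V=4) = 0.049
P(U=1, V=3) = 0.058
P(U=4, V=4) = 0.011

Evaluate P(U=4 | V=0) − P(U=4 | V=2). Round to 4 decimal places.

-0.1284

P(V=0) = 0.069 + 0.053 + 0.056 + 0.049 + 0.019 = 0.246; P(U=4 | V=0) = 0.019/0.246 = 0.07724.
P(V=2) = 0.068 + 0.037 + 0.059 + 0.060 + 0.058 = 0.282; P(U=4 | V=2) = 0.058/0.282 = 0.20567.
Difference = -0.1284.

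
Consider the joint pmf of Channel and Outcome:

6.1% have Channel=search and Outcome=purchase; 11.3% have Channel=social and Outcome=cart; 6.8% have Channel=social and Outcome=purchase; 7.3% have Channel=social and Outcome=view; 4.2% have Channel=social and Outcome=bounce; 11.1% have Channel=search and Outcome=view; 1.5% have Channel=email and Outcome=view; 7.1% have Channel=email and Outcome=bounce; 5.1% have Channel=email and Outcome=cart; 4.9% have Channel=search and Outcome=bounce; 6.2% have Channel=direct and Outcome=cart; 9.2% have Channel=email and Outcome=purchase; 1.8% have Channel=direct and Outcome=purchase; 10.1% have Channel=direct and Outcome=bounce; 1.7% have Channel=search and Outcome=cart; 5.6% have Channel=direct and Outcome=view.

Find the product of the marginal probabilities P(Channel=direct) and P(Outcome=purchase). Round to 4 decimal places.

P(Channel=direct) = 0.101 + 0.056 + 0.062 + 0.018 = 0.237.
P(Outcome=purchase) = 0.092 + 0.061 + 0.068 + 0.018 = 0.239.
Product: 0.237 × 0.239 = 0.0566.

0.0566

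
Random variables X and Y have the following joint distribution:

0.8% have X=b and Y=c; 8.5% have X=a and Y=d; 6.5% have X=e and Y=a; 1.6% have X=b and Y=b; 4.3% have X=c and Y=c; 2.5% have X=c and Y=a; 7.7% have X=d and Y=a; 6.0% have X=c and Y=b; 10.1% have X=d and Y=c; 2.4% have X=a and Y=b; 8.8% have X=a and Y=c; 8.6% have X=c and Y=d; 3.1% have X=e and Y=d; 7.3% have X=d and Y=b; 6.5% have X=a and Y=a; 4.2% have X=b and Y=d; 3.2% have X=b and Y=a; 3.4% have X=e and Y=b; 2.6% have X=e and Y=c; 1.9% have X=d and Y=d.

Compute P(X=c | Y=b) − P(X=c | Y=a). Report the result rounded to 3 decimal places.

P(Y=b) = 0.024 + 0.016 + 0.060 + 0.073 + 0.034 = 0.207; P(X=c | Y=b) = 0.060/0.207 = 0.2899.
P(Y=a) = 0.065 + 0.032 + 0.025 + 0.077 + 0.065 = 0.264; P(X=c | Y=a) = 0.025/0.264 = 0.0947.
Difference = 0.195.

0.195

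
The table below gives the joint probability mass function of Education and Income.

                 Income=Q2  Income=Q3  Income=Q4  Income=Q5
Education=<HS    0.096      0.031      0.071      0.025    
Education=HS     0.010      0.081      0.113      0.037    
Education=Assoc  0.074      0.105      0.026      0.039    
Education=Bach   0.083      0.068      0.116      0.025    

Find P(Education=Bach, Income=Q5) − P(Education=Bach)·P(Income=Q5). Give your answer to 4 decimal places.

P(Education=Bach) = 0.083 + 0.068 + 0.116 + 0.025 = 0.292.
P(Income=Q5) = 0.025 + 0.037 + 0.039 + 0.025 = 0.126.
P(Education=Bach, Income=Q5) − P(Education=Bach)P(Income=Q5) = 0.025 − 0.292×0.126 = -0.0118.

-0.0118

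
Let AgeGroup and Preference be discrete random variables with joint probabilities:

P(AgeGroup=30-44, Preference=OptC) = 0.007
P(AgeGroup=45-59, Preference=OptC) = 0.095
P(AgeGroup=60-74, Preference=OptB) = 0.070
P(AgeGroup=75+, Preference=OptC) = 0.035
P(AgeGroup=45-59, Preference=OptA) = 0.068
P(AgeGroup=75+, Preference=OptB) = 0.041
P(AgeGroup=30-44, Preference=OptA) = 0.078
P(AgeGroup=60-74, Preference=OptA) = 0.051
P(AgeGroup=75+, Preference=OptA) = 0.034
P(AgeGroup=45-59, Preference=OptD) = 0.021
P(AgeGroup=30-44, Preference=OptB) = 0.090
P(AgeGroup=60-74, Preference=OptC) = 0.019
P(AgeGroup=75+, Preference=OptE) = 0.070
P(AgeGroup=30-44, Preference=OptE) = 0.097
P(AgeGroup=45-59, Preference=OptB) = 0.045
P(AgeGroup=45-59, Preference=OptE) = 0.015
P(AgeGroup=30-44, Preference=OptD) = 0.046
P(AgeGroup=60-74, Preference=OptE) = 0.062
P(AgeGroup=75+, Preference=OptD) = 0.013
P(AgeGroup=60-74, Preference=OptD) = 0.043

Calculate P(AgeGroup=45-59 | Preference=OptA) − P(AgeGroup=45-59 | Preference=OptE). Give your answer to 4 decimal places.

0.2329

P(Preference=OptA) = 0.078 + 0.068 + 0.051 + 0.034 = 0.231; P(AgeGroup=45-59 | Preference=OptA) = 0.068/0.231 = 0.29437.
P(Preference=OptE) = 0.097 + 0.015 + 0.062 + 0.070 = 0.244; P(AgeGroup=45-59 | Preference=OptE) = 0.015/0.244 = 0.06148.
Difference = 0.2329.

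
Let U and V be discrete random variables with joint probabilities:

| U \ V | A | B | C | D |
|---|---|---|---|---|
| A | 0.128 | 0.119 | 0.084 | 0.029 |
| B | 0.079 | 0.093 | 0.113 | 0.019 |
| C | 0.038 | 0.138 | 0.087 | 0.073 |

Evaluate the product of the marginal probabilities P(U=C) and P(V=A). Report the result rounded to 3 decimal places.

P(U=C) = 0.038 + 0.138 + 0.087 + 0.073 = 0.336.
P(V=A) = 0.128 + 0.079 + 0.038 = 0.245.
Product: 0.336 × 0.245 = 0.082.

0.082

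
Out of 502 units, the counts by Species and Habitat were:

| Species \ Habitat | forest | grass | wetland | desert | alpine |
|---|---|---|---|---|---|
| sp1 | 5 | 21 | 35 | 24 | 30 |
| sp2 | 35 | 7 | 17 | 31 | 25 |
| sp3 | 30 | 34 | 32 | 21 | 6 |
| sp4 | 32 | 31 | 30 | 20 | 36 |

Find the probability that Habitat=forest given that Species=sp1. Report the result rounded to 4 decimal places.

Total with Species=sp1: 5 + 21 + 35 + 24 + 30 = 115.
P(Habitat=forest | Species=sp1) = 5/115 = 0.0435.

0.0435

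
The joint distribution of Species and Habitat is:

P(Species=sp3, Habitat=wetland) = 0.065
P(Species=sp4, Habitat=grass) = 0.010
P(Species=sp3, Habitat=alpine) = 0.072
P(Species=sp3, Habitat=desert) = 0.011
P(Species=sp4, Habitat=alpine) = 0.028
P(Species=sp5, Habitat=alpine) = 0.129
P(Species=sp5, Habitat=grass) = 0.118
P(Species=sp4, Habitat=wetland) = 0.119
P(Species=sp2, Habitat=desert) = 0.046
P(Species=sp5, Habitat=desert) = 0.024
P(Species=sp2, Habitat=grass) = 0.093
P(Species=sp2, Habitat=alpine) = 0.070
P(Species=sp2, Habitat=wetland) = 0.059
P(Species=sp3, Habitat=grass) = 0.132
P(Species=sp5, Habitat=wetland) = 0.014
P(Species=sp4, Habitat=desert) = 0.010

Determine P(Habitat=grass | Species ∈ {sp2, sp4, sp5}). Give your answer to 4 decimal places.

0.3069

P(Species=sp2) = 0.093 + 0.059 + 0.046 + 0.070 = 0.268.
P(Species=sp4) = 0.010 + 0.119 + 0.010 + 0.028 = 0.167.
P(Species=sp5) = 0.118 + 0.014 + 0.024 + 0.129 = 0.285.
P(Species ∈ {sp2, sp4, sp5}) = 0.268 + 0.167 + 0.285 = 0.720; P(Habitat=grass, Species ∈ {sp2, sp4, sp5}) = 0.093 + 0.010 + 0.118 = 0.221.
P(Habitat=grass | Species ∈ {sp2, sp4, sp5}) = 0.221/0.720 = 0.3069.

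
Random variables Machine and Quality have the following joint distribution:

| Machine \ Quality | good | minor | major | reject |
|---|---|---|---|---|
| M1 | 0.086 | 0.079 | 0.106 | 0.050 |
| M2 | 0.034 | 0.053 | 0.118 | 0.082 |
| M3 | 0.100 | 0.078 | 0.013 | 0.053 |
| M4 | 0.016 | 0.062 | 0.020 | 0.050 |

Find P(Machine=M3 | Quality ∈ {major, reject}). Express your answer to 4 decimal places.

P(Quality=major) = 0.106 + 0.118 + 0.013 + 0.020 = 0.257.
P(Quality=reject) = 0.050 + 0.082 + 0.053 + 0.050 = 0.235.
P(Quality ∈ {major, reject}) = 0.257 + 0.235 = 0.492; P(Machine=M3, Quality ∈ {major, reject}) = 0.013 + 0.053 = 0.066.
P(Machine=M3 | Quality ∈ {major, reject}) = 0.066/0.492 = 0.1341.

0.1341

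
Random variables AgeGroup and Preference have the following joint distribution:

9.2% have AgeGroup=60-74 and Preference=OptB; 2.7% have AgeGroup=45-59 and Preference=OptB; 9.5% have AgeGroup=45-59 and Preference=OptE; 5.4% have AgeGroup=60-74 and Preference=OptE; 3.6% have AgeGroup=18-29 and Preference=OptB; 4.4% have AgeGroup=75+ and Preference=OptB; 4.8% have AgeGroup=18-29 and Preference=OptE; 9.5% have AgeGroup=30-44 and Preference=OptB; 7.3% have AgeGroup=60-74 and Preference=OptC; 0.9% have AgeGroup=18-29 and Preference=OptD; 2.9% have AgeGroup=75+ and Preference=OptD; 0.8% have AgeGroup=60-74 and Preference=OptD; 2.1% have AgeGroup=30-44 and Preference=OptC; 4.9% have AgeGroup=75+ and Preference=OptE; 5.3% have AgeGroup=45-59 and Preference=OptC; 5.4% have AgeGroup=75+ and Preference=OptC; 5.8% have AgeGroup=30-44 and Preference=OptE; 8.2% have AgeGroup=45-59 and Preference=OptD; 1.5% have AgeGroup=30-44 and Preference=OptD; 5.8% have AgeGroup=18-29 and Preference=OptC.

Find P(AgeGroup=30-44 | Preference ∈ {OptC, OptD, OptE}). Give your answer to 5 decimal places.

0.13314

P(Preference=OptC) = 0.058 + 0.021 + 0.053 + 0.073 + 0.054 = 0.259.
P(Preference=OptD) = 0.009 + 0.015 + 0.082 + 0.008 + 0.029 = 0.143.
P(Preference=OptE) = 0.048 + 0.058 + 0.095 + 0.054 + 0.049 = 0.304.
P(Preference ∈ {OptC, OptD, OptE}) = 0.259 + 0.143 + 0.304 = 0.706; P(AgeGroup=30-44, Preference ∈ {OptC, OptD, OptE}) = 0.021 + 0.015 + 0.058 = 0.094.
P(AgeGroup=30-44 | Preference ∈ {OptC, OptD, OptE}) = 0.094/0.706 = 0.13314.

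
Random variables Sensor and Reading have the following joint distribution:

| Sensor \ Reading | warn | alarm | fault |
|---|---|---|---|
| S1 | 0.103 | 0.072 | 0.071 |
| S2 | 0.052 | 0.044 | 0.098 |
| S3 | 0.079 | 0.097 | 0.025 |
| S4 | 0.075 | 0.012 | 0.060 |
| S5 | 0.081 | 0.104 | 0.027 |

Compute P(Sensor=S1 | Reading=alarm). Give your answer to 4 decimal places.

0.2188

P(Reading=alarm) = 0.072 + 0.044 + 0.097 + 0.012 + 0.104 = 0.329.
P(Sensor=S1 | Reading=alarm) = 0.072/0.329 = 0.2188.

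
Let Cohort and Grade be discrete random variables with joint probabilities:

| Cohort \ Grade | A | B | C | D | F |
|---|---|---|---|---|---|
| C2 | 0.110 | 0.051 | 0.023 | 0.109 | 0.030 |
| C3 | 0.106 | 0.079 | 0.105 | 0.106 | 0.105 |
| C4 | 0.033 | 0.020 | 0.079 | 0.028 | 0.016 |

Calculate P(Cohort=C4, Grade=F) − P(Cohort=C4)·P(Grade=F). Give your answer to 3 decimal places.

P(Cohort=C4) = 0.033 + 0.020 + 0.079 + 0.028 + 0.016 = 0.176.
P(Grade=F) = 0.030 + 0.105 + 0.016 = 0.151.
P(Cohort=C4, Grade=F) − P(Cohort=C4)P(Grade=F) = 0.016 − 0.176×0.151 = -0.011.

-0.011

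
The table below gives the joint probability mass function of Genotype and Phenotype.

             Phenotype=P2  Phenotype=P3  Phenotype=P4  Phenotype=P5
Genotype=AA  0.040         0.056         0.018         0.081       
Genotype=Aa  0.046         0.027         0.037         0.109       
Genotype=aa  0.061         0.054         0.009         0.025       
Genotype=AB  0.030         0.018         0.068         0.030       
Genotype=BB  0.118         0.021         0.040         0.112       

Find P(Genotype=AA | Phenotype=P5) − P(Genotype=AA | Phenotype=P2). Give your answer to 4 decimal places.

P(Phenotype=P5) = 0.081 + 0.109 + 0.025 + 0.030 + 0.112 = 0.357; P(Genotype=AA | Phenotype=P5) = 0.081/0.357 = 0.22689.
P(Phenotype=P2) = 0.040 + 0.046 + 0.061 + 0.030 + 0.118 = 0.295; P(Genotype=AA | Phenotype=P2) = 0.040/0.295 = 0.13559.
Difference = 0.0913.

0.0913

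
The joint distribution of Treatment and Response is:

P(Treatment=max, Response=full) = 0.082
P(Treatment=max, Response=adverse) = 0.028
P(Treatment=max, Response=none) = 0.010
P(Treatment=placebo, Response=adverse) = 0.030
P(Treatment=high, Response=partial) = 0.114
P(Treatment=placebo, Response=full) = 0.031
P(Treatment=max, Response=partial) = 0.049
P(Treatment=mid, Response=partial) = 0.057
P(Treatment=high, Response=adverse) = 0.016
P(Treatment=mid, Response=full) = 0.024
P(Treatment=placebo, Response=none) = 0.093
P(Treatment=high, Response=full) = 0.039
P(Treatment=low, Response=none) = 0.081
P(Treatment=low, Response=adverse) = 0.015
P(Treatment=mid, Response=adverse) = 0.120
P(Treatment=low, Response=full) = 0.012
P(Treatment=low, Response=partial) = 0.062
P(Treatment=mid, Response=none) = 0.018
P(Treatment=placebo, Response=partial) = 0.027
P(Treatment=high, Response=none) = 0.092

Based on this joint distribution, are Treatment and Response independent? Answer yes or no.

no

P(Treatment=mid) = 0.219 and P(Response=adverse) = 0.209, so their product is 0.04577, but P(Treatment=mid, Response=adverse) = 0.120. Since these differ, Treatment and Response are not independent.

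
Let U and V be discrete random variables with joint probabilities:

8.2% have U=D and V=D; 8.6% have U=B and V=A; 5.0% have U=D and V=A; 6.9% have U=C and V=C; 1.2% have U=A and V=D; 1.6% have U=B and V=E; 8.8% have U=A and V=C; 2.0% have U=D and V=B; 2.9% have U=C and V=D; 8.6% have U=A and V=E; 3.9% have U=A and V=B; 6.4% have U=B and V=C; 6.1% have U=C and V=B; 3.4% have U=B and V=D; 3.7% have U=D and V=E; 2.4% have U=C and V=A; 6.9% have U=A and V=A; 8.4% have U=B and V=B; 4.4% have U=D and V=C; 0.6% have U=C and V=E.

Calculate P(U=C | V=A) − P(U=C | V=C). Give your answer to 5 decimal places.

P(V=A) = 0.069 + 0.086 + 0.024 + 0.050 = 0.229; P(U=C | V=A) = 0.024/0.229 = 0.104803.
P(V=C) = 0.088 + 0.064 + 0.069 + 0.044 = 0.265; P(U=C | V=C) = 0.069/0.265 = 0.260377.
Difference = -0.15557.

-0.15557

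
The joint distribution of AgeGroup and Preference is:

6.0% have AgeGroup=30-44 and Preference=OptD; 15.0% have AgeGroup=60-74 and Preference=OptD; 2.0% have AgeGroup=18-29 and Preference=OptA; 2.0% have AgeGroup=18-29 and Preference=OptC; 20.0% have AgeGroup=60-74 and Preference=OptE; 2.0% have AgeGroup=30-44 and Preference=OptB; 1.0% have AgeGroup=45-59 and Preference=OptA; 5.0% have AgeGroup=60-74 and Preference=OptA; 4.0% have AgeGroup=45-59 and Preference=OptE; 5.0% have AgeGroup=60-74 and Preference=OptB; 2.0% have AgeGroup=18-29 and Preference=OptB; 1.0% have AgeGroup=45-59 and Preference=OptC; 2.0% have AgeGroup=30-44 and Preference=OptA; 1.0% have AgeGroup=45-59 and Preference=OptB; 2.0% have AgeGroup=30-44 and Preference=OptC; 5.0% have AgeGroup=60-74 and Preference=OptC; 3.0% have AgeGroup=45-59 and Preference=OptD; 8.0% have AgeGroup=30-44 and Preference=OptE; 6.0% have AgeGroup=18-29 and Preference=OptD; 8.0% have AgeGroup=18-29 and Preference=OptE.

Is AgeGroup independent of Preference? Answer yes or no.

yes

Every cell satisfies P(AgeGroup,Preference) = P(AgeGroup)·P(Preference). For instance P(AgeGroup=60-74) = 0.500, P(Preference=OptD) = 0.300, and 0.500×0.300 = 0.150 matches the joint entry. So AgeGroup and Preference are independent.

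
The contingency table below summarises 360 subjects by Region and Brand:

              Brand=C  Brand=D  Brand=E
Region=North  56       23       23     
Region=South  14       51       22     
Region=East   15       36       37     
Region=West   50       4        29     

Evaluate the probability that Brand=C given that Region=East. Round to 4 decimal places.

0.1705

Total with Region=East: 15 + 36 + 37 = 88.
P(Brand=C | Region=East) = 15/88 = 0.1705.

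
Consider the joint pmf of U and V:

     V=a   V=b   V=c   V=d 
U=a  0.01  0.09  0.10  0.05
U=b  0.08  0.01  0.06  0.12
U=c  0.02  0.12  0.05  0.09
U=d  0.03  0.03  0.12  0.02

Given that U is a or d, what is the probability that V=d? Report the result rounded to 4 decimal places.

0.1556

P(U=a) = 0.01 + 0.09 + 0.10 + 0.05 = 0.25.
P(U=d) = 0.03 + 0.03 + 0.12 + 0.02 = 0.20.
P(U ∈ {a, d}) = 0.25 + 0.20 = 0.45; P(V=d, U ∈ {a, d}) = 0.05 + 0.02 = 0.07.
P(V=d | U ∈ {a, d}) = 0.07/0.45 = 0.1556.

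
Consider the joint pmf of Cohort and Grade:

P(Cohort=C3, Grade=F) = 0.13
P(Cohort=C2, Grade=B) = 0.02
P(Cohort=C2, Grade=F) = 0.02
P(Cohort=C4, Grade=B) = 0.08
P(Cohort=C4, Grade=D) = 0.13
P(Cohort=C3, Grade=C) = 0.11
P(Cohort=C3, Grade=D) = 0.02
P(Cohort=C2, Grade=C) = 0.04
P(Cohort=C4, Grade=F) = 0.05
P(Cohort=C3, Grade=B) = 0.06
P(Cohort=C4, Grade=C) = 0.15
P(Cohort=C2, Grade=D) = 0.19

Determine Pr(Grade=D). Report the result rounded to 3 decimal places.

P(Grade=D) = 0.19 + 0.02 + 0.13 = 0.34.

0.340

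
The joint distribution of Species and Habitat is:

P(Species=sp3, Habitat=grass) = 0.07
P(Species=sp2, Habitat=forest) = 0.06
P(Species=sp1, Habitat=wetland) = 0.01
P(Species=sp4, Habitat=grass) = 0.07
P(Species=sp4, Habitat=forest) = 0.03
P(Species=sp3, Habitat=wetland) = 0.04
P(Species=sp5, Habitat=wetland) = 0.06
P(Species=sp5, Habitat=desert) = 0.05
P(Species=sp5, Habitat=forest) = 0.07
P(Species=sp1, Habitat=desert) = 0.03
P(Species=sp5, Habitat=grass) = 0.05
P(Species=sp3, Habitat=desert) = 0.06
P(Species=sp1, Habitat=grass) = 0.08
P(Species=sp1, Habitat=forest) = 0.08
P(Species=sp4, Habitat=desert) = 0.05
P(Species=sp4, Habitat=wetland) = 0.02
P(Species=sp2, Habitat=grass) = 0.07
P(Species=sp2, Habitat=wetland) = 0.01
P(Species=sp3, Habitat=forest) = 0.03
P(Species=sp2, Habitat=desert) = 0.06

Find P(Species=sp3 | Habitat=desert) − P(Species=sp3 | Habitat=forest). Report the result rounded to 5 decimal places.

0.12889

P(Habitat=desert) = 0.03 + 0.06 + 0.06 + 0.05 + 0.05 = 0.25; P(Species=sp3 | Habitat=desert) = 0.06/0.25 = 0.240000.
P(Habitat=forest) = 0.08 + 0.06 + 0.03 + 0.03 + 0.07 = 0.27; P(Species=sp3 | Habitat=forest) = 0.03/0.27 = 0.111111.
Difference = 0.12889.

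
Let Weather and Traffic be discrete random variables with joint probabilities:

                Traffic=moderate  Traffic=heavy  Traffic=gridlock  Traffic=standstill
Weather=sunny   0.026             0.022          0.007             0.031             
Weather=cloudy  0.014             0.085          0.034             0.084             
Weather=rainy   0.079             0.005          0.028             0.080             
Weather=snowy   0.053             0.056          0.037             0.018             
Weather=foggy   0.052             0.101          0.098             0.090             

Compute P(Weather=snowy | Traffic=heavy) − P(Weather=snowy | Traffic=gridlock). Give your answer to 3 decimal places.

P(Traffic=heavy) = 0.022 + 0.085 + 0.005 + 0.056 + 0.101 = 0.269; P(Weather=snowy | Traffic=heavy) = 0.056/0.269 = 0.2082.
P(Traffic=gridlock) = 0.007 + 0.034 + 0.028 + 0.037 + 0.098 = 0.204; P(Weather=snowy | Traffic=gridlock) = 0.037/0.204 = 0.1814.
Difference = 0.027.

0.027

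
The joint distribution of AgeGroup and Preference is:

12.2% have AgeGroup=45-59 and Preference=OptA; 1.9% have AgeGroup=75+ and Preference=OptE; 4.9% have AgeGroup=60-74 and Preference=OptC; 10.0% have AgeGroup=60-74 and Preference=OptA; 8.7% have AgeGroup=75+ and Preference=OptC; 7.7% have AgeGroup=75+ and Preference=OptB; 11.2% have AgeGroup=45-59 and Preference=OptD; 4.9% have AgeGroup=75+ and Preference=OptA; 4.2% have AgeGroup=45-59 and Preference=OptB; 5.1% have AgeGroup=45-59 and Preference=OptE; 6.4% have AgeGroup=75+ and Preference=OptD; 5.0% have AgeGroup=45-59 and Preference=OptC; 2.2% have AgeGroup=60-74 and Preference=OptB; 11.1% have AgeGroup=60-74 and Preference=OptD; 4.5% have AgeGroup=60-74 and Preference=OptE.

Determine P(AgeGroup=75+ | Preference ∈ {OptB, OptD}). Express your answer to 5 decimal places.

0.32944

P(Preference=OptB) = 0.042 + 0.022 + 0.077 = 0.141.
P(Preference=OptD) = 0.112 + 0.111 + 0.064 = 0.287.
P(Preference ∈ {OptB, OptD}) = 0.141 + 0.287 = 0.428; P(AgeGroup=75+, Preference ∈ {OptB, OptD}) = 0.077 + 0.064 = 0.141.
P(AgeGroup=75+ | Preference ∈ {OptB, OptD}) = 0.141/0.428 = 0.32944.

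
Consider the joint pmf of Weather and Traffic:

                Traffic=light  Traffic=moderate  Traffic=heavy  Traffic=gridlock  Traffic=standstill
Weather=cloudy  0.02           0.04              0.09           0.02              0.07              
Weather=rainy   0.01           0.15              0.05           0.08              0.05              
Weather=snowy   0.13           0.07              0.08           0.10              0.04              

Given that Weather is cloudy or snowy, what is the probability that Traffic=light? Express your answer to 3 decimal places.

P(Weather=cloudy) = 0.02 + 0.04 + 0.09 + 0.02 + 0.07 = 0.24.
P(Weather=snowy) = 0.13 + 0.07 + 0.08 + 0.10 + 0.04 = 0.42.
P(Weather ∈ {cloudy, snowy}) = 0.24 + 0.42 = 0.66; P(Traffic=light, Weather ∈ {cloudy, snowy}) = 0.02 + 0.13 = 0.15.
P(Traffic=light | Weather ∈ {cloudy, snowy}) = 0.15/0.66 = 0.227.

0.227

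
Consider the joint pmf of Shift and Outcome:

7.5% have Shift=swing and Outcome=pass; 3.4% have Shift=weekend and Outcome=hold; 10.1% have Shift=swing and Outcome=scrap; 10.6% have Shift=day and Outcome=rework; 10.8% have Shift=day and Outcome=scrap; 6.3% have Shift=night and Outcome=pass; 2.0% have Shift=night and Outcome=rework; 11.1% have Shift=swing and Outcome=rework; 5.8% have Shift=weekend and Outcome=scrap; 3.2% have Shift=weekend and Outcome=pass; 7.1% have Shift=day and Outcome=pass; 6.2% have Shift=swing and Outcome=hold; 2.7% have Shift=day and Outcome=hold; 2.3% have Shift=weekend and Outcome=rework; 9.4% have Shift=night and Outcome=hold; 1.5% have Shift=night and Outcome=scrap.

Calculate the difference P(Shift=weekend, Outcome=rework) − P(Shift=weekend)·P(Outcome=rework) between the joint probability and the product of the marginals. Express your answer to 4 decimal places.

P(Shift=weekend) = 0.032 + 0.023 + 0.058 + 0.034 = 0.147.
P(Outcome=rework) = 0.106 + 0.111 + 0.020 + 0.023 = 0.260.
P(Shift=weekend, Outcome=rework) − P(Shift=weekend)P(Outcome=rework) = 0.023 − 0.147×0.260 = -0.0152.

-0.0152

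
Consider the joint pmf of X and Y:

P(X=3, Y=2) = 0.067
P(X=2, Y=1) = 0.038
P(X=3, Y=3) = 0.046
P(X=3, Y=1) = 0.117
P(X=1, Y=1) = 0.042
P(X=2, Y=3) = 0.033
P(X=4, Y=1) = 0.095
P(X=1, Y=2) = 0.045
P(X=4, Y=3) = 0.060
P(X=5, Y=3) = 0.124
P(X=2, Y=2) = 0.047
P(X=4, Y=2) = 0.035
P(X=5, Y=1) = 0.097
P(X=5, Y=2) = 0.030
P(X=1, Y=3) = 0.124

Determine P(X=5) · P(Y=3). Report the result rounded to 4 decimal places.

P(X=5) = 0.097 + 0.030 + 0.124 = 0.251.
P(Y=3) = 0.124 + 0.033 + 0.046 + 0.060 + 0.124 = 0.387.
Product: 0.251 × 0.387 = 0.0971.

0.0971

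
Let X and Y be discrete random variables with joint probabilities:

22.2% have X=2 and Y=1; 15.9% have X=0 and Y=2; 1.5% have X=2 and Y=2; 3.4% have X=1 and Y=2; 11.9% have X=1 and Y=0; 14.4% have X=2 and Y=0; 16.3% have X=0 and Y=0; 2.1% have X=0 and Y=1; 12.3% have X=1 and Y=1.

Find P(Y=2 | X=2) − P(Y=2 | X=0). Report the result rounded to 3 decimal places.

-0.424

P(X=2) = 0.144 + 0.222 + 0.015 = 0.381; P(Y=2 | X=2) = 0.015/0.381 = 0.0394.
P(X=0) = 0.163 + 0.021 + 0.159 = 0.343; P(Y=2 | X=0) = 0.159/0.343 = 0.4636.
Difference = -0.424.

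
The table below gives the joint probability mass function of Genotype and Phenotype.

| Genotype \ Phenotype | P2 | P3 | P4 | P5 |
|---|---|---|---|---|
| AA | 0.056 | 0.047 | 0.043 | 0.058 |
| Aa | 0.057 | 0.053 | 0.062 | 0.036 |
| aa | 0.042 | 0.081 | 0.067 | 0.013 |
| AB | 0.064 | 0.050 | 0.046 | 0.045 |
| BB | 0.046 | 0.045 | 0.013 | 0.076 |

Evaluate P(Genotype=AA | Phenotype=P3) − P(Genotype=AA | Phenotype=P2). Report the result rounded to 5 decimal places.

-0.04103

P(Phenotype=P3) = 0.047 + 0.053 + 0.081 + 0.050 + 0.045 = 0.276; P(Genotype=AA | Phenotype=P3) = 0.047/0.276 = 0.170290.
P(Phenotype=P2) = 0.056 + 0.057 + 0.042 + 0.064 + 0.046 = 0.265; P(Genotype=AA | Phenotype=P2) = 0.056/0.265 = 0.211321.
Difference = -0.04103.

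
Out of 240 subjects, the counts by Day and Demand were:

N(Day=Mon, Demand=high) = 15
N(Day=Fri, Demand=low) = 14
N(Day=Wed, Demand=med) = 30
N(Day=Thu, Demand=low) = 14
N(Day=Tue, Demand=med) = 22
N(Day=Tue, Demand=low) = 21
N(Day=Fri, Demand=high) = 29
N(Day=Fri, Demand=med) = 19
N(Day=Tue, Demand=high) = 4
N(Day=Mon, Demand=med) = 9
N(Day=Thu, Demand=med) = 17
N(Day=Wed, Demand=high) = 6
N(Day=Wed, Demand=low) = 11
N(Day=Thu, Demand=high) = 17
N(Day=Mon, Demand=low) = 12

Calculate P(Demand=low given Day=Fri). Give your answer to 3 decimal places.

0.226

Total with Day=Fri: 14 + 19 + 29 = 62.
P(Demand=low | Day=Fri) = 14/62 = 0.226.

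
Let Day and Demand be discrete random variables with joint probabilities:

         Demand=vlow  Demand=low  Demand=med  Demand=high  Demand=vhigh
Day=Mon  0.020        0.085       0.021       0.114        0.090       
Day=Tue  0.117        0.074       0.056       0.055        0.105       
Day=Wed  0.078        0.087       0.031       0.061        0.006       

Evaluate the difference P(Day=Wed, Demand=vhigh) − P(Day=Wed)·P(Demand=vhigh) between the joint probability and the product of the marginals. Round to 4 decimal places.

-0.0469

P(Day=Wed) = 0.078 + 0.087 + 0.031 + 0.061 + 0.006 = 0.263.
P(Demand=vhigh) = 0.090 + 0.105 + 0.006 = 0.201.
P(Day=Wed, Demand=vhigh) − P(Day=Wed)P(Demand=vhigh) = 0.006 − 0.263×0.201 = -0.0469.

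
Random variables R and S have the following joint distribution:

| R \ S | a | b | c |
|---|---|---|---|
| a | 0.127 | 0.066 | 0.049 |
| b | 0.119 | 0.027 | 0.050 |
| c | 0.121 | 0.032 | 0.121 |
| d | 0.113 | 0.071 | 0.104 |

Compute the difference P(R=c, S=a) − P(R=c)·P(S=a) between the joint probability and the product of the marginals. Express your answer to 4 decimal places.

-0.0105

P(R=c) = 0.121 + 0.032 + 0.121 = 0.274.
P(S=a) = 0.127 + 0.119 + 0.121 + 0.113 = 0.480.
P(R=c, S=a) − P(R=c)P(S=a) = 0.121 − 0.274×0.480 = -0.0105.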